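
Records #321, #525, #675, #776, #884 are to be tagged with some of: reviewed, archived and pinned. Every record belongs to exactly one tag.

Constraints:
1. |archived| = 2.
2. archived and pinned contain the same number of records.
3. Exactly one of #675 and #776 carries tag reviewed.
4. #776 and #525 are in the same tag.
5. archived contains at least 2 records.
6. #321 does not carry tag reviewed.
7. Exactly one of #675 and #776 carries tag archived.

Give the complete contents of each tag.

From (6): #321 ∉ reviewed.
Suppose #321 ∈ archived: no assignment then satisfies all the clues, so #321 ∉ archived.

reviewed = {#675}; archived = {#525, #776}; pinned = {#321, #884}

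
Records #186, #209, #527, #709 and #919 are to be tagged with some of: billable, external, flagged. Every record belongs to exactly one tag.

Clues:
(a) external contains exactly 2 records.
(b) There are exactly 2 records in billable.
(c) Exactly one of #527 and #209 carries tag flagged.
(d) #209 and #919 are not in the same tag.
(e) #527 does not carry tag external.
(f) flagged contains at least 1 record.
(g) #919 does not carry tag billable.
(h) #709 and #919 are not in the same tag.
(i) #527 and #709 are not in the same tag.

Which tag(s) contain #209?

From (e): #527 ∉ external.
From (g): #919 ∉ billable.
Suppose #209 ∉ billable: no assignment then satisfies all the clues, so #209 ∈ billable.

#209: billable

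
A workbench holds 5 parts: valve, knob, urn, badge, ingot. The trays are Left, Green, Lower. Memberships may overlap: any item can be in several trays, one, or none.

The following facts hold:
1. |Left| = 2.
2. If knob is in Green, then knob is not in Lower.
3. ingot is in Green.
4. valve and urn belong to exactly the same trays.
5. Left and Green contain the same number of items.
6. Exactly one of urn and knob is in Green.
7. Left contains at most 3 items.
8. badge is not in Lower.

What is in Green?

Green = {ingot, knob}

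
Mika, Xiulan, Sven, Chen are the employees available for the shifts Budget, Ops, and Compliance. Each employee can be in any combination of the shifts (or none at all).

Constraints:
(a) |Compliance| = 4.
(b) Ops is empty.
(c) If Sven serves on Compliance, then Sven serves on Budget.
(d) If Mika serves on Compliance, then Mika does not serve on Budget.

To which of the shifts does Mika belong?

Mika: Compliance

(a): only 4 candidates remain for Compliance, so all are in.
(b): Ops already has 0, so the rest are out.
(c): Sven ∈ Budget.
(d): Mika ∉ Budget.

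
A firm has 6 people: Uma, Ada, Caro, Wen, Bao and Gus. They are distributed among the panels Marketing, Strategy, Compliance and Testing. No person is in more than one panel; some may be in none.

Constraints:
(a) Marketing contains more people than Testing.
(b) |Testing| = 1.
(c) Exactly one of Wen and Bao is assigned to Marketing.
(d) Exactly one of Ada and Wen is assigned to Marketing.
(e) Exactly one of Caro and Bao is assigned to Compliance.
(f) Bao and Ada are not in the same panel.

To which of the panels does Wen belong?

Wen: Marketing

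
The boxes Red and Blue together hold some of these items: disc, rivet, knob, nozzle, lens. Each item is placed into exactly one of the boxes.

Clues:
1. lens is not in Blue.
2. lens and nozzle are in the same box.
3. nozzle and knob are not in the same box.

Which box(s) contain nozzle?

nozzle: Red

From (1): lens ∉ Blue.
(2): nozzle matches lens: nozzle ∉ Blue.
Only one box left: nozzle ∈ Red.
Only one box left: lens ∈ Red.
(3): knob ∉ Red.
Only one box left: knob ∈ Blue.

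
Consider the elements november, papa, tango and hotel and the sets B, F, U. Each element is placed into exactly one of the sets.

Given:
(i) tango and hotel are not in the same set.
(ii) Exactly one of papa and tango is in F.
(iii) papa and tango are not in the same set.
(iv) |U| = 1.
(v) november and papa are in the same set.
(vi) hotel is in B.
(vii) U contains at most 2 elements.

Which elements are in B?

B = {hotel}

From (vi): hotel ∈ B.
(i): tango ∉ B.
Suppose november ∈ B: no assignment then satisfies all the clues, so november ∉ B.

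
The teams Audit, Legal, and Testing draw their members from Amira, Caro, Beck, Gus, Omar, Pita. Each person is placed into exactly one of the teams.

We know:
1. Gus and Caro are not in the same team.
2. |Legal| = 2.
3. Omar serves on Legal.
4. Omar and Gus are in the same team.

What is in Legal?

From (3): Omar ∈ Legal.
(4): Gus matches Omar: Gus ∉ Audit.
(4): Gus matches Omar: Gus ∈ Legal.
(1): Caro ∉ Legal.
(2): Legal already has 2, so the rest are out.

Legal = {Gus, Omar}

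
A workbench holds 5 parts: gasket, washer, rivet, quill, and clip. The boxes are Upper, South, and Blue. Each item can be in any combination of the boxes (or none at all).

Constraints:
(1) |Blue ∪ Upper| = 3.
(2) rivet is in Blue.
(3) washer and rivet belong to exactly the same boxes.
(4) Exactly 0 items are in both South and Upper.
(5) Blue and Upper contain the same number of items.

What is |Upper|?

3

From (2): rivet ∈ Blue.
(3): washer matches rivet: washer ∈ Blue.
Suppose washer ∉ Upper: no assignment then satisfies all the clues, so washer ∈ Upper.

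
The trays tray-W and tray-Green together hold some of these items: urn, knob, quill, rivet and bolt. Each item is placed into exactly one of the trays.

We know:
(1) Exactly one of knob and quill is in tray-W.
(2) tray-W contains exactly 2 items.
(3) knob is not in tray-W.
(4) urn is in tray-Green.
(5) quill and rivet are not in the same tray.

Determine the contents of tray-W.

tray-W = {bolt, quill}

From (3): knob ∉ tray-W.
From (4): urn ∈ tray-Green.
(1) (exactly one): quill ∈ tray-W.
(5): rivet ∉ tray-W.
Only one tray left: knob ∈ tray-Green.
Only one tray left: rivet ∈ tray-Green.
(2): only 2 candidates remain for tray-W, so all are in.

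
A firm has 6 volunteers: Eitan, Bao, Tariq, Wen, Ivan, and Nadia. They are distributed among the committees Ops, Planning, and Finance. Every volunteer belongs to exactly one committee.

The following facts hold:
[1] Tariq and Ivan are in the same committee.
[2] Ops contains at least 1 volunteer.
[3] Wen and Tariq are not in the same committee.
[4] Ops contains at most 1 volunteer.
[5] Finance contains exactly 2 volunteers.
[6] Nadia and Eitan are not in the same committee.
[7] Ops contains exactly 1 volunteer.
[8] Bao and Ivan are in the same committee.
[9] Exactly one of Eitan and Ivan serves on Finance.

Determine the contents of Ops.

Ops = {Nadia}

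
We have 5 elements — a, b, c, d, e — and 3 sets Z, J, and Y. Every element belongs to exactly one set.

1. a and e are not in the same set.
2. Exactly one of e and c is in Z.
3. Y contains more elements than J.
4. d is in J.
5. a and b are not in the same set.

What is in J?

J = {d}

From (4): d ∈ J.
Suppose a ∈ J: no assignment then satisfies all the clues, so a ∉ J.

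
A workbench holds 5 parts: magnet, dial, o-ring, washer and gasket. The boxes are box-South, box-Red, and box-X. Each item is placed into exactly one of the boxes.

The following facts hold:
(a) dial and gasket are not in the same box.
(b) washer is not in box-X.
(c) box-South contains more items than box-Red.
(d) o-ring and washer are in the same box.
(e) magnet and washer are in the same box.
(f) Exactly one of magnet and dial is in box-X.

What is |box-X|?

1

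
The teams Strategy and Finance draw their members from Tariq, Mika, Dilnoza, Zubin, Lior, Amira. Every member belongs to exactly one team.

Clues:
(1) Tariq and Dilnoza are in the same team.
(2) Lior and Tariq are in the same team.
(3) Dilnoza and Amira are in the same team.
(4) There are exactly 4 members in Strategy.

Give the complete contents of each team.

Strategy = {Amira, Dilnoza, Lior, Tariq}; Finance = {Mika, Zubin}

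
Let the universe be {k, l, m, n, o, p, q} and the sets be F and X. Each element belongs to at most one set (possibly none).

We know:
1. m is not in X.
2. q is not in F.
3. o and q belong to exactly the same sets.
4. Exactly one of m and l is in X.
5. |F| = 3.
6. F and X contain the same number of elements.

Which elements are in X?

X = {l, o, q}

From (1): m ∉ X.
From (2): q ∉ F.
(3): o matches q: o ∉ F.
(4) (exactly one): l ∈ X.
Suppose k ∈ X: no assignment then satisfies all the clues, so k ∉ X.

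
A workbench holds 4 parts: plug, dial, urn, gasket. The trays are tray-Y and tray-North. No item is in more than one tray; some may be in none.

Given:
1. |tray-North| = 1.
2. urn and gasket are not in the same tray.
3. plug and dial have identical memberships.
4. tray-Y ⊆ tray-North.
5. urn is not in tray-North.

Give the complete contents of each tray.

tray-Y = {}; tray-North = {gasket}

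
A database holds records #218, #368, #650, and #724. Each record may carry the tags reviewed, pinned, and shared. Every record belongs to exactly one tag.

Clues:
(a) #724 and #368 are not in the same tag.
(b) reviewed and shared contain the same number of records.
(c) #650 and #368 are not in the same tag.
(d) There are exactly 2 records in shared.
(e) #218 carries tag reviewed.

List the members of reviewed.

reviewed = {#218, #368}

From (e): #218 ∈ reviewed.
Suppose #368 ∉ reviewed: no assignment then satisfies all the clues, so #368 ∈ reviewed.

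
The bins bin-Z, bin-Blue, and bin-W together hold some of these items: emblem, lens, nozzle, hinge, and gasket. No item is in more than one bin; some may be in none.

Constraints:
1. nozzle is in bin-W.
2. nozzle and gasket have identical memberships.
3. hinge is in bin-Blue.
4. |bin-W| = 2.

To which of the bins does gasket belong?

From (1): nozzle ∈ bin-W.
From (3): hinge ∈ bin-Blue.
(2): gasket matches nozzle: gasket ∉ bin-Z.
(2): gasket matches nozzle: gasket ∉ bin-Blue.
(2): gasket matches nozzle: gasket ∈ bin-W.
(4): bin-W already has 2, so the rest are out.

gasket: bin-W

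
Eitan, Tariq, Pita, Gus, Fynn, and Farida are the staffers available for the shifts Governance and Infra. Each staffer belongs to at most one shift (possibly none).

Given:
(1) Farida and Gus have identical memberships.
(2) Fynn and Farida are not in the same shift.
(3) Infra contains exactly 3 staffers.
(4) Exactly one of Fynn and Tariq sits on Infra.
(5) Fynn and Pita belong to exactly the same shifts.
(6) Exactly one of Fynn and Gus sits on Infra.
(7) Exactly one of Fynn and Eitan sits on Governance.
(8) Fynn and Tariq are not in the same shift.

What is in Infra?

Infra = {Farida, Gus, Tariq}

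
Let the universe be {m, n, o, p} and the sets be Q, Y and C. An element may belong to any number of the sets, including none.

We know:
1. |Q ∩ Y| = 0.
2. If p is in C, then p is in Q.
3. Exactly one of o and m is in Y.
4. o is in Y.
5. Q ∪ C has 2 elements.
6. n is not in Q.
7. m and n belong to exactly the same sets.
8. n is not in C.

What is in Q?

From (4): o ∈ Y.
From (6): n ∉ Q.
From (8): n ∉ C.
(3) (exactly one): m ∉ Y.
(7): m matches n: m ∉ Q.
(7): n matches m: n ∉ Y.
(7): m matches n: m ∉ C.
Suppose o ∈ Q: no assignment then satisfies all the clues, so o ∉ Q.

Q = {p}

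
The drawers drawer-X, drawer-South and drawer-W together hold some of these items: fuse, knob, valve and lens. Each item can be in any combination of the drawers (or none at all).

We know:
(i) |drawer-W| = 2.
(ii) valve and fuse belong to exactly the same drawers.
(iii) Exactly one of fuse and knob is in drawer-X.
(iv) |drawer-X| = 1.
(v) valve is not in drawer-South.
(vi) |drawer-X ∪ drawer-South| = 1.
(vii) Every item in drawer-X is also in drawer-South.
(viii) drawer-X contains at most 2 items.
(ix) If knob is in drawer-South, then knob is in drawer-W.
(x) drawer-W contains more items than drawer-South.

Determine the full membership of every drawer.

drawer-X = {knob}; drawer-South = {knob}; drawer-W = {knob, lens}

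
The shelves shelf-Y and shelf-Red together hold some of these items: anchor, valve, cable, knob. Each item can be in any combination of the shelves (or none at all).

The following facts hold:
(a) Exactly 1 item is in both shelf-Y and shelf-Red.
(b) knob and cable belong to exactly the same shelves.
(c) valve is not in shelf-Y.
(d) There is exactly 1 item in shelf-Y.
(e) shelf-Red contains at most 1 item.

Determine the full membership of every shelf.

shelf-Y = {anchor}; shelf-Red = {anchor}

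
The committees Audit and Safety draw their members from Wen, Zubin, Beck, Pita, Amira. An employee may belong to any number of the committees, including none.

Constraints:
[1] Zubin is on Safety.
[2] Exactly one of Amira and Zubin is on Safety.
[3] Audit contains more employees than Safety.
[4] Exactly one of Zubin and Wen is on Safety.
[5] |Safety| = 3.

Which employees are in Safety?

Safety = {Beck, Pita, Zubin}

From (1): Zubin ∈ Safety.
(2) (exactly one): Amira ∉ Safety.
(4) (exactly one): Wen ∉ Safety.
(5): only 3 candidates remain for Safety, so all are in.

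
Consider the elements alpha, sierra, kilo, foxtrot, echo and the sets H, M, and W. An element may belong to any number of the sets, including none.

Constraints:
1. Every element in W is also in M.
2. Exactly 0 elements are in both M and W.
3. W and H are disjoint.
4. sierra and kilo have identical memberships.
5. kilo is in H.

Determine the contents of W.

From (5): kilo ∈ H.
(3) (disjoint): kilo ∉ W.
(4): sierra matches kilo: sierra ∈ H.
(4): sierra matches kilo: sierra ∉ W.
Suppose alpha ∈ W: no assignment then satisfies all the clues, so alpha ∉ W.

W = {}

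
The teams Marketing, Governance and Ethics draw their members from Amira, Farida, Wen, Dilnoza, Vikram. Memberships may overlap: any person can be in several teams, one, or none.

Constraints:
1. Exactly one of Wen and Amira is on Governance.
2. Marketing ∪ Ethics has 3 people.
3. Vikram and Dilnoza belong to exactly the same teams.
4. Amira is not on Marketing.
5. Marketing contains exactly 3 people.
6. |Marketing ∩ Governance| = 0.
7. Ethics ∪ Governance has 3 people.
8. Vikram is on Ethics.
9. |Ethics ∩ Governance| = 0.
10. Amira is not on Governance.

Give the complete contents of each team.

From (4): Amira ∉ Marketing.
From (8): Vikram ∈ Ethics.
From (10): Amira ∉ Governance.
(1) (exactly one): Wen ∈ Governance.
(3): Dilnoza matches Vikram: Dilnoza ∈ Ethics.
Suppose Amira ∈ Ethics: no assignment then satisfies all the clues, so Amira ∉ Ethics.

Marketing = {Dilnoza, Farida, Vikram}; Governance = {Wen}; Ethics = {Dilnoza, Vikram}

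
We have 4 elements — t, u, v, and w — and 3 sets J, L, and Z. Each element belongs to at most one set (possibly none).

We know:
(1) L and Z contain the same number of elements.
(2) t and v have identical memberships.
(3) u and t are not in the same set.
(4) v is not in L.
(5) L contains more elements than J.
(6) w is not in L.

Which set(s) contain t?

t: none

From (4): v ∉ L.
From (6): w ∉ L.
(2): t matches v: t ∉ L.
Suppose t ∈ J: no assignment then satisfies all the clues, so t ∉ J.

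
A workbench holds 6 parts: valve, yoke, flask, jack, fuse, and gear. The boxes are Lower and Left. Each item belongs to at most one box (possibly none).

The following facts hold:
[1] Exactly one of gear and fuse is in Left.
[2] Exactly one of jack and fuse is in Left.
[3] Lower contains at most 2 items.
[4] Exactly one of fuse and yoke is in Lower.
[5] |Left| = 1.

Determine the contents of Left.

Left = {fuse}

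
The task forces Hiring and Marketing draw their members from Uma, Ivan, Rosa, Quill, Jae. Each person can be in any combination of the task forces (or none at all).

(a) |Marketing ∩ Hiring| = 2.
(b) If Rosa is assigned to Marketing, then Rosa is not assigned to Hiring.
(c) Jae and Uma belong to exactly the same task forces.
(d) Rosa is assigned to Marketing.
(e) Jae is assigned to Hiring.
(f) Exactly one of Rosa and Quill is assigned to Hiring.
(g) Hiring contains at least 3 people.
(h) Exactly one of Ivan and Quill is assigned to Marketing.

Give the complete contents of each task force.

Hiring = {Jae, Quill, Uma}; Marketing = {Ivan, Jae, Rosa, Uma}

From (d): Rosa ∈ Marketing.
From (e): Jae ∈ Hiring.
(b): Rosa ∉ Hiring.
(c): Uma matches Jae: Uma ∈ Hiring.
(f) (exactly one): Quill ∈ Hiring.
Suppose Uma ∉ Marketing: no assignment then satisfies all the clues, so Uma ∈ Marketing.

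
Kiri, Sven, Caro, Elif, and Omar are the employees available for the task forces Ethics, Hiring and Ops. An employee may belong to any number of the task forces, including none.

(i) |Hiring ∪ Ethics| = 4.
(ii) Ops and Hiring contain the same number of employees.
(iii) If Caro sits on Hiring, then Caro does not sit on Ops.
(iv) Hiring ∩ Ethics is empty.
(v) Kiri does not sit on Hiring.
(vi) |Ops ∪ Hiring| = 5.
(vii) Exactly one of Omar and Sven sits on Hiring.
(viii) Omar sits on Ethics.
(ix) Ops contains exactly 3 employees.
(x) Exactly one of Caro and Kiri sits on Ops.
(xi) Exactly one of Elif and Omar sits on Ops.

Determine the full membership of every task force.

Ethics = {Omar}; Hiring = {Caro, Elif, Sven}; Ops = {Kiri, Omar, Sven}

From (v): Kiri ∉ Hiring.
From (viii): Omar ∈ Ethics.
(iv) (disjoint): Omar ∉ Hiring.
(vii) (exactly one): Sven ∈ Hiring.
(iv) (disjoint): Sven ∉ Ethics.
Suppose Kiri ∈ Ethics: no assignment then satisfies all the clues, so Kiri ∉ Ethics.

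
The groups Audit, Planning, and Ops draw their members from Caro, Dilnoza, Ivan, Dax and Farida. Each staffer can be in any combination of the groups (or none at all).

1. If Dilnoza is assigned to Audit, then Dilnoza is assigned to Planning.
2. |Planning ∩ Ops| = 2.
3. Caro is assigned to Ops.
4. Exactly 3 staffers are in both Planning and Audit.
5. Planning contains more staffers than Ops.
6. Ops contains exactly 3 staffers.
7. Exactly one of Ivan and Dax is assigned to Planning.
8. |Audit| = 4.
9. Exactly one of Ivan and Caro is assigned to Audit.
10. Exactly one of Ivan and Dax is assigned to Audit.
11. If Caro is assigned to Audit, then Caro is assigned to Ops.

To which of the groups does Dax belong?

Dax: Audit, Ops

From (3): Caro ∈ Ops.
Suppose Dax ∉ Audit: no assignment then satisfies all the clues, so Dax ∈ Audit.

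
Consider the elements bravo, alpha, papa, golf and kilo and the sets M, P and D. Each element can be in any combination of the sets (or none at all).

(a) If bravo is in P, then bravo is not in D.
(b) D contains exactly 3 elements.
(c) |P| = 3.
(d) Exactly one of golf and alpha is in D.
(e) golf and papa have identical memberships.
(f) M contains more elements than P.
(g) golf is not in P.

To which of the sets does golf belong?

golf: D, M

From (g): golf ∉ P.
(e): papa matches golf: papa ∉ P.
(c): only 3 candidates remain for P, so all are in.
(a): bravo ∉ D.
Suppose golf ∉ M: no assignment then satisfies all the clues, so golf ∈ M.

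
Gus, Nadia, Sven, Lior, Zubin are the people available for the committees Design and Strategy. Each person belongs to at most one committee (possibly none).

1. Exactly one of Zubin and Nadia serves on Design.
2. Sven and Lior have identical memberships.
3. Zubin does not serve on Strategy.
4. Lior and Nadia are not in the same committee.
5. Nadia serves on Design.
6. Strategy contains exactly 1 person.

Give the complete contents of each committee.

Design = {Nadia}; Strategy = {Gus}

From (3): Zubin ∉ Strategy.
From (5): Nadia ∈ Design.
(1) (exactly one): Zubin ∉ Design.
(4): Lior ∉ Design.
(2): Sven matches Lior: Sven ∉ Design.
Suppose Gus ∈ Design: no assignment then satisfies all the clues, so Gus ∉ Design.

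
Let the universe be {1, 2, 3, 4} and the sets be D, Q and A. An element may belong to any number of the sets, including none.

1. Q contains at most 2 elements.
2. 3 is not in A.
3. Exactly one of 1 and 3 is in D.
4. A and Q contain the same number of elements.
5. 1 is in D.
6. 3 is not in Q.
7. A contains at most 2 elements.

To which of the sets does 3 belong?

3: none

From (2): 3 ∉ A.
From (5): 1 ∈ D.
From (6): 3 ∉ Q.
(3) (exactly one): 3 ∉ D.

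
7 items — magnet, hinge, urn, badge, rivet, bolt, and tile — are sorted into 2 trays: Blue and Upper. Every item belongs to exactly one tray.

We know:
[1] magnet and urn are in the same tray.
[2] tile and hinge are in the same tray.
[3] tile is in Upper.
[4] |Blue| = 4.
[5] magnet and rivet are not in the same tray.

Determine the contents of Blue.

Blue = {badge, bolt, magnet, urn}

From (3): tile ∈ Upper.
(2): hinge matches tile: hinge ∉ Blue.
(2): hinge matches tile: hinge ∈ Upper.
Suppose magnet ∉ Blue: no assignment then satisfies all the clues, so magnet ∈ Blue.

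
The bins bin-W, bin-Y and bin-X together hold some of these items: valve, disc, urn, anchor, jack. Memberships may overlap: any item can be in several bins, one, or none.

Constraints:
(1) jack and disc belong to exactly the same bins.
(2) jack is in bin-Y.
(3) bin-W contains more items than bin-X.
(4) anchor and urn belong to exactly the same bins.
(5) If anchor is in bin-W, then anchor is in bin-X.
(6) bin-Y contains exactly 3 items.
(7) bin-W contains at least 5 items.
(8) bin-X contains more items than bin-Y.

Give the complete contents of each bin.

bin-W = {anchor, disc, jack, urn, valve}; bin-Y = {disc, jack, valve}; bin-X = {anchor, disc, jack, urn}

From (2): jack ∈ bin-Y.
(1): disc matches jack: disc ∈ bin-Y.
(7): only 5 candidates remain for bin-W, so all are in.
(5): anchor ∈ bin-X.
(4): urn matches anchor: urn ∈ bin-X.
Suppose valve ∉ bin-Y: no assignment then satisfies all the clues, so valve ∈ bin-Y.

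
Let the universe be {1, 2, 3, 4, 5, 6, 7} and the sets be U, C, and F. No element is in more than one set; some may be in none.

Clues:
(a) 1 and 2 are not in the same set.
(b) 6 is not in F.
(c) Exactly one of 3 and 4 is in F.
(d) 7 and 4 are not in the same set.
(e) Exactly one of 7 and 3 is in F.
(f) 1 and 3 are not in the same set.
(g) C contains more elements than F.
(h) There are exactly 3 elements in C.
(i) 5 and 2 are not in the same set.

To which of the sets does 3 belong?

From (b): 6 ∉ F.
Suppose 3 ∈ U: no assignment then satisfies all the clues, so 3 ∉ U.

3: F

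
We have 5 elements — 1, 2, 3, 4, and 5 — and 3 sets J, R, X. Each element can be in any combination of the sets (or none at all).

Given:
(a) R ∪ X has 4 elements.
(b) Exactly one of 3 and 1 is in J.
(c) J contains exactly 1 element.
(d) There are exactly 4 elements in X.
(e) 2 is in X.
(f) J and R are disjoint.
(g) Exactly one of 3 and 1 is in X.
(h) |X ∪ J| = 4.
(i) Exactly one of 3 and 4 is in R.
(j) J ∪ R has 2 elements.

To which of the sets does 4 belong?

4: R, X

From (e): 2 ∈ X.
Suppose 4 ∈ J: no assignment then satisfies all the clues, so 4 ∉ J.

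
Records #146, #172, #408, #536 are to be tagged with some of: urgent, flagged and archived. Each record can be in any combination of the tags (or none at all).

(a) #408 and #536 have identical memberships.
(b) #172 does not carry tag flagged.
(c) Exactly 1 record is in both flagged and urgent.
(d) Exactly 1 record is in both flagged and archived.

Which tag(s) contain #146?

#146: archived, flagged, urgent

From (b): #172 ∉ flagged.
Suppose #146 ∉ urgent: no assignment then satisfies all the clues, so #146 ∈ urgent.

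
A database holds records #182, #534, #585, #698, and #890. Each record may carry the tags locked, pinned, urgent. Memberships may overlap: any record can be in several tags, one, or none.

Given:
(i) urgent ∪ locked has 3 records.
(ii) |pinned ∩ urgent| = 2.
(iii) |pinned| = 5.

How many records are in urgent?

2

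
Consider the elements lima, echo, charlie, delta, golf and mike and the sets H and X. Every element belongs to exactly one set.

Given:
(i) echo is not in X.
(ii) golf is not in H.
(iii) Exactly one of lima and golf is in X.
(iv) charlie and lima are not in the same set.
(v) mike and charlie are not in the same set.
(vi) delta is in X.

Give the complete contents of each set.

From (i): echo ∉ X.
From (ii): golf ∉ H.
From (vi): delta ∈ X.
Only one set left: echo ∈ H.
Only one set left: golf ∈ X.
(iii) (exactly one): lima ∉ X.
Only one set left: lima ∈ H.
(iv): charlie ∉ H.
Only one set left: charlie ∈ X.
(v): mike ∉ X.
Only one set left: mike ∈ H.

H = {echo, lima, mike}; X = {charlie, delta, golf}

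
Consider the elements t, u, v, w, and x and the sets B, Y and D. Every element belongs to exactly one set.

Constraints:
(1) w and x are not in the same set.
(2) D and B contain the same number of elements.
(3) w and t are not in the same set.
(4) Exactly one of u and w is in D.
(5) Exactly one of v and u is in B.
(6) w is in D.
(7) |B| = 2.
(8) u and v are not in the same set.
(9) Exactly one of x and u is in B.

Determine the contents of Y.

Y = {x}

From (6): w ∈ D.
(1): x ∉ D.
(3): t ∉ D.
(4) (exactly one): u ∉ D.
Suppose t ∈ Y: no assignment then satisfies all the clues, so t ∉ Y.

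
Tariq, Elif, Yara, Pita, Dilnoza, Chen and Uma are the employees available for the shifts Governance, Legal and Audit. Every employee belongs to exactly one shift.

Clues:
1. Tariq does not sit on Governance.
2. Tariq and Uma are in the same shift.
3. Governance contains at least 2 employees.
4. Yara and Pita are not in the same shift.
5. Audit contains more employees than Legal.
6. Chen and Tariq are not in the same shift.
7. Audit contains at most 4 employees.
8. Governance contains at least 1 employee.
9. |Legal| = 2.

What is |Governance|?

2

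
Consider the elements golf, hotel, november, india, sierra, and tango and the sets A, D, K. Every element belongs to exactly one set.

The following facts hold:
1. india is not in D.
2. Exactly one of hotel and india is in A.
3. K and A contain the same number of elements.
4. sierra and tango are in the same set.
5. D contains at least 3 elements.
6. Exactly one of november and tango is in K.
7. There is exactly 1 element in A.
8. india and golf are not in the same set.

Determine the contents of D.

D = {golf, hotel, sierra, tango}

From (1): india ∉ D.
Suppose golf ∉ D: no assignment then satisfies all the clues, so golf ∈ D.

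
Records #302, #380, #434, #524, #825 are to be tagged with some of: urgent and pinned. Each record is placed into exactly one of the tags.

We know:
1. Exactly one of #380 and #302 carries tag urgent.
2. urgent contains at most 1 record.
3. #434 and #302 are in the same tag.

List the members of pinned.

pinned = {#302, #434, #524, #825}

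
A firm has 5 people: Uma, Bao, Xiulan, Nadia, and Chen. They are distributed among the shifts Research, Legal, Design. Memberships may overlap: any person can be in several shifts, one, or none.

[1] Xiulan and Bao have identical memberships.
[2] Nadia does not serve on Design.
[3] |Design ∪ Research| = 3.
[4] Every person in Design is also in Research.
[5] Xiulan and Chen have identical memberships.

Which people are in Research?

Research = {Bao, Chen, Xiulan}

From (2): Nadia ∉ Design.
Suppose Uma ∈ Research: no assignment then satisfies all the clues, so Uma ∉ Research.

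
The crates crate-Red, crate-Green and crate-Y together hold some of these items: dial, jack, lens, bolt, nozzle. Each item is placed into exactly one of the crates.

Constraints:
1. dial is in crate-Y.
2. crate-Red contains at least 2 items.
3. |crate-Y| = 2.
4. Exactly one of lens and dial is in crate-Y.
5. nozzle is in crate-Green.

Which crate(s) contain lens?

From (1): dial ∈ crate-Y.
From (5): nozzle ∈ crate-Green.
(4) (exactly one): lens ∉ crate-Y.
Suppose lens ∉ crate-Red: no assignment then satisfies all the clues, so lens ∈ crate-Red.

lens: crate-Red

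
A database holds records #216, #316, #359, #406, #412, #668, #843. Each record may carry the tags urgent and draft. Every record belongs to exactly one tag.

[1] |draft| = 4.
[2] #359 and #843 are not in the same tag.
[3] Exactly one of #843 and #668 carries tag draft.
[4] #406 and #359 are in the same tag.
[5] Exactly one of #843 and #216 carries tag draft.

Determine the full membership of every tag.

urgent = {#316, #412, #843}; draft = {#216, #359, #406, #668}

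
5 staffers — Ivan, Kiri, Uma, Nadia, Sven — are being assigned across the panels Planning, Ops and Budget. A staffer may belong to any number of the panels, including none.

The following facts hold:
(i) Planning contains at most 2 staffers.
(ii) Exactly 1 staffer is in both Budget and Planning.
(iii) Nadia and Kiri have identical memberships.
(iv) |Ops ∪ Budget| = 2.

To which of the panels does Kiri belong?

Kiri: none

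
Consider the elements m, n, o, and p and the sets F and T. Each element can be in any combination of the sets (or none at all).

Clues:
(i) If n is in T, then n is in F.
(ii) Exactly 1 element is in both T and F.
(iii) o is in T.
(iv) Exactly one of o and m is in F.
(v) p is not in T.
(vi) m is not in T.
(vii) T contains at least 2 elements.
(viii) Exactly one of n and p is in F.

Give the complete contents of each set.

F = {m, n}; T = {n, o}

From (iii): o ∈ T.
From (v): p ∉ T.
From (vi): m ∉ T.
(vii): only 2 candidates remain for T, so all are in.
(i): n ∈ F.
(viii) (exactly one): p ∉ F.
Suppose m ∉ F: no assignment then satisfies all the clues, so m ∈ F.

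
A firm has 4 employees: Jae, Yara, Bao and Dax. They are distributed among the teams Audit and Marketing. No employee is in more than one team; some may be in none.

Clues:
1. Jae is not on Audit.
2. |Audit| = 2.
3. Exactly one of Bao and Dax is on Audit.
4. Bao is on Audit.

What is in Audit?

From (1): Jae ∉ Audit.
From (4): Bao ∈ Audit.
(3) (exactly one): Dax ∉ Audit.
(2): only 2 candidates remain for Audit, so all are in.

Audit = {Bao, Yara}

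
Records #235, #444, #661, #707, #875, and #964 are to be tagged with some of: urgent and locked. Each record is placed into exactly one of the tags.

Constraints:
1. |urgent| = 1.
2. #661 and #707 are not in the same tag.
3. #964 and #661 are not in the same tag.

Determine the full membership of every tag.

urgent = {#661}; locked = {#235, #444, #707, #875, #964}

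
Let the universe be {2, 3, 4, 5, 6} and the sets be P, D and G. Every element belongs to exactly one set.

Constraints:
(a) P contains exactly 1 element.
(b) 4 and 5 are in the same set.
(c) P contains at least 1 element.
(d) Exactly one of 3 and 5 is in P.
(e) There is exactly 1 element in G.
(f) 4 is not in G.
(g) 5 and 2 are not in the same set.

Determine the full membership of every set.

P = {3}; D = {4, 5, 6}; G = {2}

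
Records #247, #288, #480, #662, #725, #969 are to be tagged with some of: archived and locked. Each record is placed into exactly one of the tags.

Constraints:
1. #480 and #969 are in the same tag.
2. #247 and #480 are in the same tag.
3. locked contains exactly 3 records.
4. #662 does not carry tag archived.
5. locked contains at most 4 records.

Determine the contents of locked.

locked = {#288, #662, #725}

From (4): #662 ∉ archived.
Only one tag left: #662 ∈ locked.
Suppose #247 ∈ locked: no assignment then satisfies all the clues, so #247 ∉ locked.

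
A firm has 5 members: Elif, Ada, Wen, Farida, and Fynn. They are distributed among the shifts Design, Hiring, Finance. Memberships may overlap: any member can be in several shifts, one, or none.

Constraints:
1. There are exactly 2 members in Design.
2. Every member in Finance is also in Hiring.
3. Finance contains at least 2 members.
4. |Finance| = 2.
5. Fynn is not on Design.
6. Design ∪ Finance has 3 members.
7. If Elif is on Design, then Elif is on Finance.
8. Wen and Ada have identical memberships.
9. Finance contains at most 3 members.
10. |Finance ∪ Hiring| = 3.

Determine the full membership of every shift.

Design = {Elif, Farida}; Hiring = {Elif, Farida, Fynn}; Finance = {Elif, Fynn}

From (5): Fynn ∉ Design.
Suppose Elif ∉ Design: no assignment then satisfies all the clues, so Elif ∈ Design.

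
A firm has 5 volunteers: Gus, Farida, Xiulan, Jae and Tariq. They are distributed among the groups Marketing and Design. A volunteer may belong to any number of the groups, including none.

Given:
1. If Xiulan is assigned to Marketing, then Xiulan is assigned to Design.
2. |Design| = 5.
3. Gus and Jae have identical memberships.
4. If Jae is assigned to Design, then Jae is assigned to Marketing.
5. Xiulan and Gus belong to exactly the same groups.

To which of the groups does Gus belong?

(2): only 5 candidates remain for Design, so all are in.
(4): Jae ∈ Marketing.
(3): Gus matches Jae: Gus ∈ Marketing.
(5): Xiulan matches Gus: Xiulan ∈ Marketing.

Gus: Design, Marketing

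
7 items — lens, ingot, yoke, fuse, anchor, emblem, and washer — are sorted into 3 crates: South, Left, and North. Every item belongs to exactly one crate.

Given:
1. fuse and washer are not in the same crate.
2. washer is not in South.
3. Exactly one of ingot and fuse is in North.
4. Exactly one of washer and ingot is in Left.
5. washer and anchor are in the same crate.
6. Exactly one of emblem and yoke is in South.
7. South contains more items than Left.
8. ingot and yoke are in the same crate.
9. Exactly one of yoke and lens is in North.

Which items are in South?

South = {emblem, fuse, lens}

From (2): washer ∉ South.
(5): anchor matches washer: anchor ∉ South.
Suppose lens ∉ South: no assignment then satisfies all the clues, so lens ∈ South.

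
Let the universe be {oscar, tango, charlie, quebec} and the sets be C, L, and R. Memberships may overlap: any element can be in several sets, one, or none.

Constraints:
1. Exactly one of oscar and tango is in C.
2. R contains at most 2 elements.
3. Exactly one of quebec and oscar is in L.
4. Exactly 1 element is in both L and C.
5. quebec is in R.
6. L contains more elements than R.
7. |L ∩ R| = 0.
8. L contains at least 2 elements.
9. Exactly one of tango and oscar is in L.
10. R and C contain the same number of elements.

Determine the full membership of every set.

C = {oscar}; L = {charlie, oscar}; R = {quebec}

From (5): quebec ∈ R.
Suppose oscar ∉ C: no assignment then satisfies all the clues, so oscar ∈ C.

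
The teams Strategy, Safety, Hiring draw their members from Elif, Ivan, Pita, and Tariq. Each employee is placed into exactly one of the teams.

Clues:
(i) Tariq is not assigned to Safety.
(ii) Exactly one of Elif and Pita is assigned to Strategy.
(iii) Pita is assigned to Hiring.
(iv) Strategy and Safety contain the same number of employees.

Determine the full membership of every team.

Strategy = {Elif}; Safety = {Ivan}; Hiring = {Pita, Tariq}

From (i): Tariq ∉ Safety.
From (iii): Pita ∈ Hiring.
(ii) (exactly one): Elif ∈ Strategy.
Suppose Ivan ∈ Strategy: no assignment then satisfies all the clues, so Ivan ∉ Strategy.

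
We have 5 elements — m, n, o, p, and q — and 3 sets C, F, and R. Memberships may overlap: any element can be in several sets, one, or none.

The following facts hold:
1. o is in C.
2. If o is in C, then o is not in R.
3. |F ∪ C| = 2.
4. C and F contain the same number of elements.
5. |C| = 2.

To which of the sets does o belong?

From (1): o ∈ C.
(2): o ∉ R.
Suppose o ∉ F: no assignment then satisfies all the clues, so o ∈ F.

o: C, F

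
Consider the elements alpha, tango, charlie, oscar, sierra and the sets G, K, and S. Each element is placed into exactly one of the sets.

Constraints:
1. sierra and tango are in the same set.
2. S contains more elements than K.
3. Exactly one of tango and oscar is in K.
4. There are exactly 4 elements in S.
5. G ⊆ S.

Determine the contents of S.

S = {alpha, charlie, sierra, tango}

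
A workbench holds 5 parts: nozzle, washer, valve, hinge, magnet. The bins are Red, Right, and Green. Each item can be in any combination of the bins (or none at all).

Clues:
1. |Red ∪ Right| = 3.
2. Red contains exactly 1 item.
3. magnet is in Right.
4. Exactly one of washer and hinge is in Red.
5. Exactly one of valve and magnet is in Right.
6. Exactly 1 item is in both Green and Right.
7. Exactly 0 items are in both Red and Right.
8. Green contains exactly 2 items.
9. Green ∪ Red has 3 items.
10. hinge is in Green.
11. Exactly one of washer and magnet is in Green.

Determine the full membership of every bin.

Red = {washer}; Right = {magnet, nozzle}; Green = {hinge, magnet}

From (3): magnet ∈ Right.
From (10): hinge ∈ Green.
(5) (exactly one): valve ∉ Right.
Suppose nozzle ∈ Red: no assignment then satisfies all the clues, so nozzle ∉ Red.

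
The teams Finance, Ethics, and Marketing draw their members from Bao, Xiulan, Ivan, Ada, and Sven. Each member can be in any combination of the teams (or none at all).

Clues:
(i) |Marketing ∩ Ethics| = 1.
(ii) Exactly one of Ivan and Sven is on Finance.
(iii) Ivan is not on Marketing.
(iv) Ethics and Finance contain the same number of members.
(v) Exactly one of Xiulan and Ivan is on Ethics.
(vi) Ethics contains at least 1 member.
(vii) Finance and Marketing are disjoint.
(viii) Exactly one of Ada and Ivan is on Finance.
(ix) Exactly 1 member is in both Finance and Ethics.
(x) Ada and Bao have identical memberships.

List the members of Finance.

Finance = {Ivan, Xiulan}

From (iii): Ivan ∉ Marketing.
Suppose Bao ∈ Finance: no assignment then satisfies all the clues, so Bao ∉ Finance.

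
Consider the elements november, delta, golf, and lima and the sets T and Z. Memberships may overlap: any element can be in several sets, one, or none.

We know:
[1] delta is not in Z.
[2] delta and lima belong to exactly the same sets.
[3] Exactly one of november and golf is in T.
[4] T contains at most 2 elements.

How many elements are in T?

1

From (1): delta ∉ Z.
(2): lima matches delta: lima ∉ Z.
Suppose delta ∈ T: no assignment then satisfies all the clues, so delta ∉ T.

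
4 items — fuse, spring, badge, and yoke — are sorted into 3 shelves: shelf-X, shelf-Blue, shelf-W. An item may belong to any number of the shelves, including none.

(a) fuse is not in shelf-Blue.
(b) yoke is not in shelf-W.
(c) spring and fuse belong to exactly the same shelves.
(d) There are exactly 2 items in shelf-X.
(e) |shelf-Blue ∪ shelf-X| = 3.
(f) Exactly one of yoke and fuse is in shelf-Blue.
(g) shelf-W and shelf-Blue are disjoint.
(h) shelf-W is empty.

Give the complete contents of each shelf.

shelf-X = {fuse, spring}; shelf-Blue = {yoke}; shelf-W = {}

From (a): fuse ∉ shelf-Blue.
From (b): yoke ∉ shelf-W.
(c): spring matches fuse: spring ∉ shelf-Blue.
(f) (exactly one): yoke ∈ shelf-Blue.
(h): shelf-W already has 0, so the rest are out.
Suppose fuse ∉ shelf-X: no assignment then satisfies all the clues, so fuse ∈ shelf-X.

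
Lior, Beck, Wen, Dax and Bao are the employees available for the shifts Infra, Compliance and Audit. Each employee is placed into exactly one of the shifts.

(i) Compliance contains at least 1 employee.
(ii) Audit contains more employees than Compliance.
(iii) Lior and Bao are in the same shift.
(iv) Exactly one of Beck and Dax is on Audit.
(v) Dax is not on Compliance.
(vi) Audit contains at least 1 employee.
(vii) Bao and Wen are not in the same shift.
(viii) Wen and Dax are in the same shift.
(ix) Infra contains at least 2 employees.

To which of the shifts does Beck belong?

Beck: Compliance

From (v): Dax ∉ Compliance.
(viii): Wen matches Dax: Wen ∉ Compliance.
Suppose Beck ∈ Infra: no assignment then satisfies all the clues, so Beck ∉ Infra.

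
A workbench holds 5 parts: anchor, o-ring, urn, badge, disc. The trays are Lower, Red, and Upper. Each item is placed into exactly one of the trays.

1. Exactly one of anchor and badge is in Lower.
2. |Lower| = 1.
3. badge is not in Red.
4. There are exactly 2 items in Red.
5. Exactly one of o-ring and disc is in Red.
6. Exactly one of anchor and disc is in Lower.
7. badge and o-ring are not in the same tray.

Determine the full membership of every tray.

Lower = {anchor}; Red = {o-ring, urn}; Upper = {badge, disc}

From (3): badge ∉ Red.
Suppose anchor ∉ Lower: no assignment then satisfies all the clues, so anchor ∈ Lower.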